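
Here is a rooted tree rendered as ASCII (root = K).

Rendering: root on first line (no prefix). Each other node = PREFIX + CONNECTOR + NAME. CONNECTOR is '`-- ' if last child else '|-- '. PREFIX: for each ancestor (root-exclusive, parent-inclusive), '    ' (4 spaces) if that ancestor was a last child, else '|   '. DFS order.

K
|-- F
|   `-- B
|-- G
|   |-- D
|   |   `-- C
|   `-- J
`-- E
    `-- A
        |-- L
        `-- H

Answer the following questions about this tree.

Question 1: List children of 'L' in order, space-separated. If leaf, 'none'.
Node L's children (from adjacency): (leaf)

Answer: none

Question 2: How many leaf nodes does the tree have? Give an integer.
Leaves (nodes with no children): B, C, H, J, L

Answer: 5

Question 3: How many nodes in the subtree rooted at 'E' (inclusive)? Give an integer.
Answer: 4

Derivation:
Subtree rooted at E contains: A, E, H, L
Count = 4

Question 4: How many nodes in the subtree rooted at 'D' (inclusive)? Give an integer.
Answer: 2

Derivation:
Subtree rooted at D contains: C, D
Count = 2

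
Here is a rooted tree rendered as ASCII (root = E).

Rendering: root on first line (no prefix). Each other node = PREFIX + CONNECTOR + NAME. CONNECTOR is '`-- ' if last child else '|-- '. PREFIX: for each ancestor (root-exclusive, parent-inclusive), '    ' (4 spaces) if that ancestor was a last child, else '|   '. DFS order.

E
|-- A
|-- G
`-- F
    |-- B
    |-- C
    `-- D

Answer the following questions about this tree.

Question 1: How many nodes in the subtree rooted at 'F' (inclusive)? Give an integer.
Subtree rooted at F contains: B, C, D, F
Count = 4

Answer: 4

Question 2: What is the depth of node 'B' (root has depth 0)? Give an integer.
Answer: 2

Derivation:
Path from root to B: E -> F -> B
Depth = number of edges = 2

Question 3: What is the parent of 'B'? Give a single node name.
Answer: F

Derivation:
Scan adjacency: B appears as child of F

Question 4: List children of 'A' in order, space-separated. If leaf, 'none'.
Answer: none

Derivation:
Node A's children (from adjacency): (leaf)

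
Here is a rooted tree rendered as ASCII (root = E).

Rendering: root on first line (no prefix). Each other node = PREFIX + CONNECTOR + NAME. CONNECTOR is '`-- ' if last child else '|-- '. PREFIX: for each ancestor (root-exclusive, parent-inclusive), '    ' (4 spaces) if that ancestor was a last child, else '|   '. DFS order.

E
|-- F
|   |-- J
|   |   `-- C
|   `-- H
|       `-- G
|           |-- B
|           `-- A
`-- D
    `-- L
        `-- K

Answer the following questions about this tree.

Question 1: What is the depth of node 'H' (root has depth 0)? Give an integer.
Path from root to H: E -> F -> H
Depth = number of edges = 2

Answer: 2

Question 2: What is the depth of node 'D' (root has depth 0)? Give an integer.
Path from root to D: E -> D
Depth = number of edges = 1

Answer: 1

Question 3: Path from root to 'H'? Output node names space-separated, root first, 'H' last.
Answer: E F H

Derivation:
Walk down from root: E -> F -> H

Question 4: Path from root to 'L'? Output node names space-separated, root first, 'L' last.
Walk down from root: E -> D -> L

Answer: E D L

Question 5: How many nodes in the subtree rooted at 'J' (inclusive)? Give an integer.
Subtree rooted at J contains: C, J
Count = 2

Answer: 2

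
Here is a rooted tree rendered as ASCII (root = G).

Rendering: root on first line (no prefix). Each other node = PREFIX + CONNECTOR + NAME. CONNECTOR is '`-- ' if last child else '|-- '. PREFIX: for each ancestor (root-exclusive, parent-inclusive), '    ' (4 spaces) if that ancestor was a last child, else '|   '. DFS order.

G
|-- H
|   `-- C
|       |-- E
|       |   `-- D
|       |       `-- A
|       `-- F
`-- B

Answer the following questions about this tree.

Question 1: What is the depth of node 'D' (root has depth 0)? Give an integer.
Path from root to D: G -> H -> C -> E -> D
Depth = number of edges = 4

Answer: 4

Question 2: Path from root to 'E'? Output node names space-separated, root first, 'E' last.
Answer: G H C E

Derivation:
Walk down from root: G -> H -> C -> E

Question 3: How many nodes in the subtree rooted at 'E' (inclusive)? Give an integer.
Answer: 3

Derivation:
Subtree rooted at E contains: A, D, E
Count = 3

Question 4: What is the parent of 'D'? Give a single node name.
Answer: E

Derivation:
Scan adjacency: D appears as child of E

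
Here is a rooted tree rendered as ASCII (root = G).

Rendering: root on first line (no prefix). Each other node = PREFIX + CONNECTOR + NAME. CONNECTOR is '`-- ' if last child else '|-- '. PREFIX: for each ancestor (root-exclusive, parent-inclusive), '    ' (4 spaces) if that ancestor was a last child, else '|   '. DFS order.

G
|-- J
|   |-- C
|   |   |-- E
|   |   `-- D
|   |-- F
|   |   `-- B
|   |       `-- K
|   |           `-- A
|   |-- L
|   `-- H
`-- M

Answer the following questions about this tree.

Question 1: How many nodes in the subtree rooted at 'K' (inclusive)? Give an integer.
Subtree rooted at K contains: A, K
Count = 2

Answer: 2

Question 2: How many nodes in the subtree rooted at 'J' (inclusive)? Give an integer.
Answer: 10

Derivation:
Subtree rooted at J contains: A, B, C, D, E, F, H, J, K, L
Count = 10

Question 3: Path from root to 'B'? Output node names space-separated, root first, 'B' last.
Walk down from root: G -> J -> F -> B

Answer: G J F B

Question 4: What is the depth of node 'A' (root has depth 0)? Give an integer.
Path from root to A: G -> J -> F -> B -> K -> A
Depth = number of edges = 5

Answer: 5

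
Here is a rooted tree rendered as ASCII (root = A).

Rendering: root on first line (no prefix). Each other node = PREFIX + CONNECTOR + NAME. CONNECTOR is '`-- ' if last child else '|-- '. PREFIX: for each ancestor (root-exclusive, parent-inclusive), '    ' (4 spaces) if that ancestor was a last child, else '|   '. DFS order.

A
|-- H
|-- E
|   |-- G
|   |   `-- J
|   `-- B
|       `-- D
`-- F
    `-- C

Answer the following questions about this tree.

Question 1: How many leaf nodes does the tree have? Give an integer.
Leaves (nodes with no children): C, D, H, J

Answer: 4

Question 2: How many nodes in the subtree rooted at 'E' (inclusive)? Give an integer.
Answer: 5

Derivation:
Subtree rooted at E contains: B, D, E, G, J
Count = 5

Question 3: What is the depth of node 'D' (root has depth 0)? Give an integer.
Answer: 3

Derivation:
Path from root to D: A -> E -> B -> D
Depth = number of edges = 3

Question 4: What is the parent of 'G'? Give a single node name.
Scan adjacency: G appears as child of E

Answer: E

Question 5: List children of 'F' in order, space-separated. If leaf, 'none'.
Answer: C

Derivation:
Node F's children (from adjacency): C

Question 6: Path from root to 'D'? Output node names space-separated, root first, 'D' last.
Answer: A E B D

Derivation:
Walk down from root: A -> E -> B -> D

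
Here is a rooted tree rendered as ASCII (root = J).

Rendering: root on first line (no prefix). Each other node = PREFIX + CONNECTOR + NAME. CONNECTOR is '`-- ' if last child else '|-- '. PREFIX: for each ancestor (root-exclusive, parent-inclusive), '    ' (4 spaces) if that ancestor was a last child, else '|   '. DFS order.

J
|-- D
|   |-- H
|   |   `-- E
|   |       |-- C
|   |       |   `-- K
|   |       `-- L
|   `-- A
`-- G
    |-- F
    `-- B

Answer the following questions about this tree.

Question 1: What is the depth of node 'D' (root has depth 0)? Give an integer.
Path from root to D: J -> D
Depth = number of edges = 1

Answer: 1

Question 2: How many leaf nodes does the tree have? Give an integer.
Answer: 5

Derivation:
Leaves (nodes with no children): A, B, F, K, L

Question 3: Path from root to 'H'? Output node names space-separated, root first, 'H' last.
Answer: J D H

Derivation:
Walk down from root: J -> D -> H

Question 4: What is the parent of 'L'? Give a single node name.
Scan adjacency: L appears as child of E

Answer: E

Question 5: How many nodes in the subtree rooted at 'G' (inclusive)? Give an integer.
Subtree rooted at G contains: B, F, G
Count = 3

Answer: 3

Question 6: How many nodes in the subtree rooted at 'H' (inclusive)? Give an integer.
Subtree rooted at H contains: C, E, H, K, L
Count = 5

Answer: 5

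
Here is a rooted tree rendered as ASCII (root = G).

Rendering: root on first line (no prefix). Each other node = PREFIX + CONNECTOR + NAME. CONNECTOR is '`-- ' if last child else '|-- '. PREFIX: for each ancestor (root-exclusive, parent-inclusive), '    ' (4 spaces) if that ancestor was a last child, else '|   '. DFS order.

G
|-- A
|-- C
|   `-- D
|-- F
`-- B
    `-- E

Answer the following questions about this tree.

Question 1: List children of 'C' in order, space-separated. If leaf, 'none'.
Answer: D

Derivation:
Node C's children (from adjacency): D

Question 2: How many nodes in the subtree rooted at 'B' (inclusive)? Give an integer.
Subtree rooted at B contains: B, E
Count = 2

Answer: 2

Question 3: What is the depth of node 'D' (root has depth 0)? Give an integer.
Answer: 2

Derivation:
Path from root to D: G -> C -> D
Depth = number of edges = 2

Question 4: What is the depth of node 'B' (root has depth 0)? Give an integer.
Path from root to B: G -> B
Depth = number of edges = 1

Answer: 1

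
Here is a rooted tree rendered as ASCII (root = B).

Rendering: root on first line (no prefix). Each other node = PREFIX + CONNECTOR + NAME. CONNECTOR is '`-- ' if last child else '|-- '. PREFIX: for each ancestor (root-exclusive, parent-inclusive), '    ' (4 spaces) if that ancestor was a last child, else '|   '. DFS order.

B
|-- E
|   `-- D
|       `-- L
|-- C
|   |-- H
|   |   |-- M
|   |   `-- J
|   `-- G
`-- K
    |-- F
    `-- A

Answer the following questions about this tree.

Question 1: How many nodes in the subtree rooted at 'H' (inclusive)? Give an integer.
Subtree rooted at H contains: H, J, M
Count = 3

Answer: 3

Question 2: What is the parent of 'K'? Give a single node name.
Scan adjacency: K appears as child of B

Answer: B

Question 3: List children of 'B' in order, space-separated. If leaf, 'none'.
Node B's children (from adjacency): E, C, K

Answer: E C K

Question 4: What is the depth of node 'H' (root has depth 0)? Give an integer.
Answer: 2

Derivation:
Path from root to H: B -> C -> H
Depth = number of edges = 2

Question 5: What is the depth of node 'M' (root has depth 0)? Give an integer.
Answer: 3

Derivation:
Path from root to M: B -> C -> H -> M
Depth = number of edges = 3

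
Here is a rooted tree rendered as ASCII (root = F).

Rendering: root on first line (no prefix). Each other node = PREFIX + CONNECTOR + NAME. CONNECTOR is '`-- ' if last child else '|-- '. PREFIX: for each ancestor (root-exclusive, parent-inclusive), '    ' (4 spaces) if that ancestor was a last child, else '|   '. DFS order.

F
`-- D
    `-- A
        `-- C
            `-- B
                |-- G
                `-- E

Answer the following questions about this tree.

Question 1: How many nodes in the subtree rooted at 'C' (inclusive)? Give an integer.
Answer: 4

Derivation:
Subtree rooted at C contains: B, C, E, G
Count = 4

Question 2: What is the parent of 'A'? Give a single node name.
Answer: D

Derivation:
Scan adjacency: A appears as child of D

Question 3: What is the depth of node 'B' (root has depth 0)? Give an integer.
Path from root to B: F -> D -> A -> C -> B
Depth = number of edges = 4

Answer: 4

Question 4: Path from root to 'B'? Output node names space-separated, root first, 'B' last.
Answer: F D A C B

Derivation:
Walk down from root: F -> D -> A -> C -> B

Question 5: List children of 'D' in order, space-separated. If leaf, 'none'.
Node D's children (from adjacency): A

Answer: A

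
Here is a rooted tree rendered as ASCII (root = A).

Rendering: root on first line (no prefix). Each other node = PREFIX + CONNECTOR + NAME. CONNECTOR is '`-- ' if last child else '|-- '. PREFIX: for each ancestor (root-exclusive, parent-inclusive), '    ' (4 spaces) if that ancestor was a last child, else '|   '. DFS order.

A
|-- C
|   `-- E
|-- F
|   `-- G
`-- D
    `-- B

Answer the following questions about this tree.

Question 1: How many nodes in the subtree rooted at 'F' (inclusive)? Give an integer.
Subtree rooted at F contains: F, G
Count = 2

Answer: 2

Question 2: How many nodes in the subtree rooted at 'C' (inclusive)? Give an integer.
Answer: 2

Derivation:
Subtree rooted at C contains: C, E
Count = 2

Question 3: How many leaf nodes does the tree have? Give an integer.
Leaves (nodes with no children): B, E, G

Answer: 3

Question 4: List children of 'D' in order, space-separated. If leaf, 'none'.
Answer: B

Derivation:
Node D's children (from adjacency): B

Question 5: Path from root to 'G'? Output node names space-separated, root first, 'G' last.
Answer: A F G

Derivation:
Walk down from root: A -> F -> G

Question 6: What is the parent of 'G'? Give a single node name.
Scan adjacency: G appears as child of F

Answer: F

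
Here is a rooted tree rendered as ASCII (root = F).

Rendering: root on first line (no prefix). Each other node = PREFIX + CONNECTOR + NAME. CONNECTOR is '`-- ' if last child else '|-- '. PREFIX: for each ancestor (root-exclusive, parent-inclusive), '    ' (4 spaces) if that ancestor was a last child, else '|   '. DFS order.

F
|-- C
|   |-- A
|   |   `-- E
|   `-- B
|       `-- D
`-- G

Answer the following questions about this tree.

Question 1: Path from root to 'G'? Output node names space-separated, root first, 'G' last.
Walk down from root: F -> G

Answer: F G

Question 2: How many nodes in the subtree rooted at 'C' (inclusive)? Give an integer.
Answer: 5

Derivation:
Subtree rooted at C contains: A, B, C, D, E
Count = 5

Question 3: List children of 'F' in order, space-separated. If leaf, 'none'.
Answer: C G

Derivation:
Node F's children (from adjacency): C, G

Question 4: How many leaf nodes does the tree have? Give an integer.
Leaves (nodes with no children): D, E, G

Answer: 3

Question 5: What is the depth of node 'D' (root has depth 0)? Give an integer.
Path from root to D: F -> C -> B -> D
Depth = number of edges = 3

Answer: 3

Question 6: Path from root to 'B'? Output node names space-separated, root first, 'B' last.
Walk down from root: F -> C -> B

Answer: F C B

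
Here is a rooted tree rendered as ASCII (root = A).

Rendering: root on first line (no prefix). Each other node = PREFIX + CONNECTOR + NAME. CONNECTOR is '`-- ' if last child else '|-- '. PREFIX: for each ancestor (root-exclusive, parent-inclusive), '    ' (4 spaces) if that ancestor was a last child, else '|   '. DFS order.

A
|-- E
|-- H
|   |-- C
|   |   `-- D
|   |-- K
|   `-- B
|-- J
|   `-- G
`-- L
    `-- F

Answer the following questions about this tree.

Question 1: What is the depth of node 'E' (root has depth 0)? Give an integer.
Answer: 1

Derivation:
Path from root to E: A -> E
Depth = number of edges = 1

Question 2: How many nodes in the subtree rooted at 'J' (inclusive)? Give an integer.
Subtree rooted at J contains: G, J
Count = 2

Answer: 2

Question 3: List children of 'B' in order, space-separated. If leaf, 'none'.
Node B's children (from adjacency): (leaf)

Answer: none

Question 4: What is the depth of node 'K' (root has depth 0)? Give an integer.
Answer: 2

Derivation:
Path from root to K: A -> H -> K
Depth = number of edges = 2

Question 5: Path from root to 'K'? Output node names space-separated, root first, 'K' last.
Walk down from root: A -> H -> K

Answer: A H K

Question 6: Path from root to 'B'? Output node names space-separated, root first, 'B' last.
Answer: A H B

Derivation:
Walk down from root: A -> H -> B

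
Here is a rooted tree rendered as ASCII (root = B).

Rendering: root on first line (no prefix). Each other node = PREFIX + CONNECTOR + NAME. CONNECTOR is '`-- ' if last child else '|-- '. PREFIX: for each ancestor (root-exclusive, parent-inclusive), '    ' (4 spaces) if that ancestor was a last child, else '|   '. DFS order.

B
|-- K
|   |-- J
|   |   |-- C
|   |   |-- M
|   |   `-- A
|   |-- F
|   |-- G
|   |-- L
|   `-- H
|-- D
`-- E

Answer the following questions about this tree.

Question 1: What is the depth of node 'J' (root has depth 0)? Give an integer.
Answer: 2

Derivation:
Path from root to J: B -> K -> J
Depth = number of edges = 2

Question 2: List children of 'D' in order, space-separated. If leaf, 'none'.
Node D's children (from adjacency): (leaf)

Answer: none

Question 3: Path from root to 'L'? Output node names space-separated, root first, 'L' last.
Walk down from root: B -> K -> L

Answer: B K L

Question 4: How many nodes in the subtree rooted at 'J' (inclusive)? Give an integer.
Answer: 4

Derivation:
Subtree rooted at J contains: A, C, J, M
Count = 4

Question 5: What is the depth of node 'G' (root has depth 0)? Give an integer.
Path from root to G: B -> K -> G
Depth = number of edges = 2

Answer: 2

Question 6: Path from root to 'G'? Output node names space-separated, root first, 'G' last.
Answer: B K G

Derivation:
Walk down from root: B -> K -> G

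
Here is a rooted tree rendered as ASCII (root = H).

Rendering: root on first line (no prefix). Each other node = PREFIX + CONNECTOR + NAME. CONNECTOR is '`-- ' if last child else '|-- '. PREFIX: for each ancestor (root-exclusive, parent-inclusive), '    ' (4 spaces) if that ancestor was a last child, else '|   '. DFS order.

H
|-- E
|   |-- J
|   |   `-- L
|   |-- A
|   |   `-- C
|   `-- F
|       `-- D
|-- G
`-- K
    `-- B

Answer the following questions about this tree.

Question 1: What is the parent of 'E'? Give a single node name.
Answer: H

Derivation:
Scan adjacency: E appears as child of H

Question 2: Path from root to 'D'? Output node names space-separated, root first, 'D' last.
Answer: H E F D

Derivation:
Walk down from root: H -> E -> F -> D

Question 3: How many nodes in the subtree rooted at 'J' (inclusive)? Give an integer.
Answer: 2

Derivation:
Subtree rooted at J contains: J, L
Count = 2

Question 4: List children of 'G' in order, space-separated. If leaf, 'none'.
Answer: none

Derivation:
Node G's children (from adjacency): (leaf)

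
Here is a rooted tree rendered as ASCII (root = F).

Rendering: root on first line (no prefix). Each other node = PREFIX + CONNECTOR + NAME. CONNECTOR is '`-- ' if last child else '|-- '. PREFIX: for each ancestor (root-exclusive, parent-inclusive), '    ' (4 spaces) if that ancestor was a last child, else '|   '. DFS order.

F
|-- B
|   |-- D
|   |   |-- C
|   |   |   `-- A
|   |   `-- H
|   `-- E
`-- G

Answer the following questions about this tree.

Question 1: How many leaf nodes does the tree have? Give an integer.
Answer: 4

Derivation:
Leaves (nodes with no children): A, E, G, H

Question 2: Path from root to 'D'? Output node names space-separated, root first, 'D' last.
Answer: F B D

Derivation:
Walk down from root: F -> B -> D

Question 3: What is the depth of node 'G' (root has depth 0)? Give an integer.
Answer: 1

Derivation:
Path from root to G: F -> G
Depth = number of edges = 1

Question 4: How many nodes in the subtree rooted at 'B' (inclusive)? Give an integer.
Subtree rooted at B contains: A, B, C, D, E, H
Count = 6

Answer: 6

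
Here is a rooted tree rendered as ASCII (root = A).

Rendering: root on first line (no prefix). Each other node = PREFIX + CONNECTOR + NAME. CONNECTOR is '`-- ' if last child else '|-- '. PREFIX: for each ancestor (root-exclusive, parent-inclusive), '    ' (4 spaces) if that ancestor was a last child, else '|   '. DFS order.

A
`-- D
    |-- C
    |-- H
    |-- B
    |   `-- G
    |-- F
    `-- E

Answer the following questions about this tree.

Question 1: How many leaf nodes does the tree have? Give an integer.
Leaves (nodes with no children): C, E, F, G, H

Answer: 5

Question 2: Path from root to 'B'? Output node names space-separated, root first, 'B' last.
Walk down from root: A -> D -> B

Answer: A D B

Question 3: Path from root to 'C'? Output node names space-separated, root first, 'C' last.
Walk down from root: A -> D -> C

Answer: A D C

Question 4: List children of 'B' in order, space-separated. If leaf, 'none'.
Answer: G

Derivation:
Node B's children (from adjacency): G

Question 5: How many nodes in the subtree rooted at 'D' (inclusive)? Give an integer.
Subtree rooted at D contains: B, C, D, E, F, G, H
Count = 7

Answer: 7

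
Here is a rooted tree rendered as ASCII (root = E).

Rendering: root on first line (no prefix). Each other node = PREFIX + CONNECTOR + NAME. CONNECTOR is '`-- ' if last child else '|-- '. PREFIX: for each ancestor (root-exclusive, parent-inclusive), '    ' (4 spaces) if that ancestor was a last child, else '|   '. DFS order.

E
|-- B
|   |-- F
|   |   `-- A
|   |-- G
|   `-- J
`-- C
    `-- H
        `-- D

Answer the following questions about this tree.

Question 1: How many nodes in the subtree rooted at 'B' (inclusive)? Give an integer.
Subtree rooted at B contains: A, B, F, G, J
Count = 5

Answer: 5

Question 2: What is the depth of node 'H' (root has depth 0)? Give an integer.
Answer: 2

Derivation:
Path from root to H: E -> C -> H
Depth = number of edges = 2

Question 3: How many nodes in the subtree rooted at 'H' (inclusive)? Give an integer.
Subtree rooted at H contains: D, H
Count = 2

Answer: 2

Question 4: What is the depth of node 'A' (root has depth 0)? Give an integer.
Path from root to A: E -> B -> F -> A
Depth = number of edges = 3

Answer: 3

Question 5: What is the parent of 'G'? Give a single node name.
Scan adjacency: G appears as child of B

Answer: B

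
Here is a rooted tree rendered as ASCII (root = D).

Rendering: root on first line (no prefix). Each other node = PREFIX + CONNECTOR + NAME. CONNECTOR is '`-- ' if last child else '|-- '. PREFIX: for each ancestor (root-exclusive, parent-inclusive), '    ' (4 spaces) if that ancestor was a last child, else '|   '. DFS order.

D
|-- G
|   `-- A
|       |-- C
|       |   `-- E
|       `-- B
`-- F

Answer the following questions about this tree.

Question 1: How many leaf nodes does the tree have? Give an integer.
Leaves (nodes with no children): B, E, F

Answer: 3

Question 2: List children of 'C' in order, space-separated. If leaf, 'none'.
Node C's children (from adjacency): E

Answer: E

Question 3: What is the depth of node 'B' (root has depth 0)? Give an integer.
Answer: 3

Derivation:
Path from root to B: D -> G -> A -> B
Depth = number of edges = 3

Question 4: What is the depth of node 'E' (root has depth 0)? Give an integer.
Path from root to E: D -> G -> A -> C -> E
Depth = number of edges = 4

Answer: 4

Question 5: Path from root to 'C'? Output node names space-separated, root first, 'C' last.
Answer: D G A C

Derivation:
Walk down from root: D -> G -> A -> C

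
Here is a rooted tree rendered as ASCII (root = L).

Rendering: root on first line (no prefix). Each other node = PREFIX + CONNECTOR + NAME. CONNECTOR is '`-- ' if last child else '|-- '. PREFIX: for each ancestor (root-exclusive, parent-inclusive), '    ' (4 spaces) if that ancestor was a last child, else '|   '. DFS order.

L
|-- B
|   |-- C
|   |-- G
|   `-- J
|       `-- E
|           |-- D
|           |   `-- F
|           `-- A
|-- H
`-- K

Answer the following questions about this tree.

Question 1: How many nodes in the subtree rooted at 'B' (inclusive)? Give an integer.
Answer: 8

Derivation:
Subtree rooted at B contains: A, B, C, D, E, F, G, J
Count = 8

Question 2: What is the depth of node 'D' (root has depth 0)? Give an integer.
Answer: 4

Derivation:
Path from root to D: L -> B -> J -> E -> D
Depth = number of edges = 4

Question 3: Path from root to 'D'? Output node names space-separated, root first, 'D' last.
Walk down from root: L -> B -> J -> E -> D

Answer: L B J E D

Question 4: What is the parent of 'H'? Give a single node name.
Answer: L

Derivation:
Scan adjacency: H appears as child of L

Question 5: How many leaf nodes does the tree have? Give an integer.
Leaves (nodes with no children): A, C, F, G, H, K

Answer: 6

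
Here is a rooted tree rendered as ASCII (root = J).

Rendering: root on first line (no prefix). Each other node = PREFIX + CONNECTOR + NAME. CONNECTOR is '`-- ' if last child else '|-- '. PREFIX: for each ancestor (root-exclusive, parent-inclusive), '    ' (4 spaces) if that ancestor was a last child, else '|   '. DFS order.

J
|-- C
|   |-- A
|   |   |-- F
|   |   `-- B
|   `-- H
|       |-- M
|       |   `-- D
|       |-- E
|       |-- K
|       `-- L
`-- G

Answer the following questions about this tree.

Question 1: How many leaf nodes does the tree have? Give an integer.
Leaves (nodes with no children): B, D, E, F, G, K, L

Answer: 7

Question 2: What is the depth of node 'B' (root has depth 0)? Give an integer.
Answer: 3

Derivation:
Path from root to B: J -> C -> A -> B
Depth = number of edges = 3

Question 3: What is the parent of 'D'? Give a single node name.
Answer: M

Derivation:
Scan adjacency: D appears as child of M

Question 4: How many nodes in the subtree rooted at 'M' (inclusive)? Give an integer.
Answer: 2

Derivation:
Subtree rooted at M contains: D, M
Count = 2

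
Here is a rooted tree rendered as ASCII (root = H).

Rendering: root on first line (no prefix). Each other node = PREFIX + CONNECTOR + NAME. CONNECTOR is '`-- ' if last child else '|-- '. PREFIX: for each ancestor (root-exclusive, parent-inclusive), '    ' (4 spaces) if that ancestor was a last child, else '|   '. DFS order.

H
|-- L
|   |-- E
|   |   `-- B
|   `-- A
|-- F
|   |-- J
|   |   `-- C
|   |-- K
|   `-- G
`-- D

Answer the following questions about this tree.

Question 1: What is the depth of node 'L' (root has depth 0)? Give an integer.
Path from root to L: H -> L
Depth = number of edges = 1

Answer: 1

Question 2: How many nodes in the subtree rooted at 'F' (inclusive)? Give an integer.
Subtree rooted at F contains: C, F, G, J, K
Count = 5

Answer: 5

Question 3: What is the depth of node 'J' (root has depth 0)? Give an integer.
Answer: 2

Derivation:
Path from root to J: H -> F -> J
Depth = number of edges = 2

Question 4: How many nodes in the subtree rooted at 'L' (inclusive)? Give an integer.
Subtree rooted at L contains: A, B, E, L
Count = 4

Answer: 4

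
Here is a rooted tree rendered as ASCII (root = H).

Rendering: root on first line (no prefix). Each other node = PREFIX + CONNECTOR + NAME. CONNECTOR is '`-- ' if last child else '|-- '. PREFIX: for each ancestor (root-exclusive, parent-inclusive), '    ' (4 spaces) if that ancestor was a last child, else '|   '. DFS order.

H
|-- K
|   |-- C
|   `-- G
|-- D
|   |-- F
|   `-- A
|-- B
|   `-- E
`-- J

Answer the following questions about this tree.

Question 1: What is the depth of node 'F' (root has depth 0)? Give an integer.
Path from root to F: H -> D -> F
Depth = number of edges = 2

Answer: 2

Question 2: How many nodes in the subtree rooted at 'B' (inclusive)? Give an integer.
Answer: 2

Derivation:
Subtree rooted at B contains: B, E
Count = 2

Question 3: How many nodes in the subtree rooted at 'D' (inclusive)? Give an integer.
Answer: 3

Derivation:
Subtree rooted at D contains: A, D, F
Count = 3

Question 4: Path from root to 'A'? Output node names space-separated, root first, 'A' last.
Answer: H D A

Derivation:
Walk down from root: H -> D -> A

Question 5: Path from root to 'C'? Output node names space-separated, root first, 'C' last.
Walk down from root: H -> K -> C

Answer: H K C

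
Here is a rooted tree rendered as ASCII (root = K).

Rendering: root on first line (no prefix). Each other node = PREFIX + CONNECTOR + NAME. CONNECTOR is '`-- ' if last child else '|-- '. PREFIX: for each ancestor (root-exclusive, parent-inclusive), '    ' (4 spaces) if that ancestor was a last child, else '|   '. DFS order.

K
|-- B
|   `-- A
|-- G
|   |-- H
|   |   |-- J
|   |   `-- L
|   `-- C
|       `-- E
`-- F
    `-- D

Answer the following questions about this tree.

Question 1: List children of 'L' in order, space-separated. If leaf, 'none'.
Node L's children (from adjacency): (leaf)

Answer: none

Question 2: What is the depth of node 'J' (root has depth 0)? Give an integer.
Path from root to J: K -> G -> H -> J
Depth = number of edges = 3

Answer: 3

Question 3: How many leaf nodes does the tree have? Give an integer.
Leaves (nodes with no children): A, D, E, J, L

Answer: 5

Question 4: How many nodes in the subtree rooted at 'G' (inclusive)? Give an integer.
Subtree rooted at G contains: C, E, G, H, J, L
Count = 6

Answer: 6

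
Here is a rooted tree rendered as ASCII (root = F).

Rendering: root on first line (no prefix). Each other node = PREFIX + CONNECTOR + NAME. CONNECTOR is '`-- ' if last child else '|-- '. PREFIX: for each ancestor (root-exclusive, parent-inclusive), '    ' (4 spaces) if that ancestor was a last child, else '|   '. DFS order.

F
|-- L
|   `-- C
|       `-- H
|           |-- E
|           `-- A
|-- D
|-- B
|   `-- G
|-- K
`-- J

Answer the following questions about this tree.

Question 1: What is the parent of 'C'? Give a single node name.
Answer: L

Derivation:
Scan adjacency: C appears as child of L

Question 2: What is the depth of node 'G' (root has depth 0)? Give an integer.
Path from root to G: F -> B -> G
Depth = number of edges = 2

Answer: 2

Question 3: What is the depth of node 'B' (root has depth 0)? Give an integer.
Answer: 1

Derivation:
Path from root to B: F -> B
Depth = number of edges = 1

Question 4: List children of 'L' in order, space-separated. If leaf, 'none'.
Node L's children (from adjacency): C

Answer: C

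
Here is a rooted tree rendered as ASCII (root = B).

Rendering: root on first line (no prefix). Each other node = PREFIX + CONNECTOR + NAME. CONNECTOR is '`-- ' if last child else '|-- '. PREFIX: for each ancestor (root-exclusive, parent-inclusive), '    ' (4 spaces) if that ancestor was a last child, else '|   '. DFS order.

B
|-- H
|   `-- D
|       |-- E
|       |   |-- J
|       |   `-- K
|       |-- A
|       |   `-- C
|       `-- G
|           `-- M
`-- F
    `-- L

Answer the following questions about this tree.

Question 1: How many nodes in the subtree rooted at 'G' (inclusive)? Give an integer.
Answer: 2

Derivation:
Subtree rooted at G contains: G, M
Count = 2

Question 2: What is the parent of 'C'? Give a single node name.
Scan adjacency: C appears as child of A

Answer: A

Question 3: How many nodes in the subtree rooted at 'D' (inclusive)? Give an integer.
Subtree rooted at D contains: A, C, D, E, G, J, K, M
Count = 8

Answer: 8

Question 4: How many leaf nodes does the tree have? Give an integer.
Answer: 5

Derivation:
Leaves (nodes with no children): C, J, K, L, M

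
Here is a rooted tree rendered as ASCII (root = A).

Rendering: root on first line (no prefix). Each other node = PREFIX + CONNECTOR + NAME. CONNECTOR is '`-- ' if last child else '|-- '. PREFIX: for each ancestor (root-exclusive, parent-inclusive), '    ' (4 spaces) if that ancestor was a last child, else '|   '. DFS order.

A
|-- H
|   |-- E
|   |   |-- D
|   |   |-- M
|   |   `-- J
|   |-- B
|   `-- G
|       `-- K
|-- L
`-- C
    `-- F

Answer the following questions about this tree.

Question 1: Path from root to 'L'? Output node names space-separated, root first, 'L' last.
Walk down from root: A -> L

Answer: A L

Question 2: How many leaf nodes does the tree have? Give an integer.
Leaves (nodes with no children): B, D, F, J, K, L, M

Answer: 7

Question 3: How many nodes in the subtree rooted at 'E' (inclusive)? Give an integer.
Answer: 4

Derivation:
Subtree rooted at E contains: D, E, J, M
Count = 4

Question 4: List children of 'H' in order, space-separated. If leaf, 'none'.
Answer: E B G

Derivation:
Node H's children (from adjacency): E, B, G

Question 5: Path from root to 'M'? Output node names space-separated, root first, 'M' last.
Answer: A H E M

Derivation:
Walk down from root: A -> H -> E -> M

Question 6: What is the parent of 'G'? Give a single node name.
Answer: H

Derivation:
Scan adjacency: G appears as child of H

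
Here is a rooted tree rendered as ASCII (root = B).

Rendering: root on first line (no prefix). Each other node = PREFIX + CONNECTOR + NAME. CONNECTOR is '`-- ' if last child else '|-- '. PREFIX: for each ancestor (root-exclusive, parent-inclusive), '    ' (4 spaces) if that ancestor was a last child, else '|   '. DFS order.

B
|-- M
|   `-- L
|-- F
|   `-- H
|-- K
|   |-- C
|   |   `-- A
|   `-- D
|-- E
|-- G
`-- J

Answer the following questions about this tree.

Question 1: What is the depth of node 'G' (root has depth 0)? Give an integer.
Answer: 1

Derivation:
Path from root to G: B -> G
Depth = number of edges = 1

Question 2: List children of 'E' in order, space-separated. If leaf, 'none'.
Answer: none

Derivation:
Node E's children (from adjacency): (leaf)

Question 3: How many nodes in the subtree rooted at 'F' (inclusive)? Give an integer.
Answer: 2

Derivation:
Subtree rooted at F contains: F, H
Count = 2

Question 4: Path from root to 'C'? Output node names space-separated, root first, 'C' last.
Walk down from root: B -> K -> C

Answer: B K C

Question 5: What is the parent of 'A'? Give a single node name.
Answer: C

Derivation:
Scan adjacency: A appears as child of C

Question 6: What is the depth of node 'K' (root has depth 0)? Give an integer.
Answer: 1

Derivation:
Path from root to K: B -> K
Depth = number of edges = 1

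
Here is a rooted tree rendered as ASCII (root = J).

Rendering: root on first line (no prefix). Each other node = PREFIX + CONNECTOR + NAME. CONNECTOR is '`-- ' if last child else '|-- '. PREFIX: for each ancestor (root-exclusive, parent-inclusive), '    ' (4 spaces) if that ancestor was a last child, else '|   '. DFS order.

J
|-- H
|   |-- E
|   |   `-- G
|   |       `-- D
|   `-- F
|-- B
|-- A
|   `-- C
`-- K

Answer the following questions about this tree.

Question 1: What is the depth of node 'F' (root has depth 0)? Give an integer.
Answer: 2

Derivation:
Path from root to F: J -> H -> F
Depth = number of edges = 2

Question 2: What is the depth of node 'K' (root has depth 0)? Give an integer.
Answer: 1

Derivation:
Path from root to K: J -> K
Depth = number of edges = 1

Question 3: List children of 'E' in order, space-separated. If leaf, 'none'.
Node E's children (from adjacency): G

Answer: G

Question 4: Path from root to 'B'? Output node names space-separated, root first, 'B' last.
Walk down from root: J -> B

Answer: J B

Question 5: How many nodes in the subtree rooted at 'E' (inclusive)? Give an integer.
Answer: 3

Derivation:
Subtree rooted at E contains: D, E, G
Count = 3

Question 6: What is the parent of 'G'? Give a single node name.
Scan adjacency: G appears as child of E

Answer: E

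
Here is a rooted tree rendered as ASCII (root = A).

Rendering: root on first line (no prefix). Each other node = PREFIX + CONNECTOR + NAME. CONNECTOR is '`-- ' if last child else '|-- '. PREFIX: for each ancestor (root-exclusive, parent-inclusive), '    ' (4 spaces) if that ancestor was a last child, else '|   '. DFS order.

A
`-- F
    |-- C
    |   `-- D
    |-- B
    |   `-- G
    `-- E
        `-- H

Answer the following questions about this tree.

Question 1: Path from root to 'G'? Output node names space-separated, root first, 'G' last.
Walk down from root: A -> F -> B -> G

Answer: A F B G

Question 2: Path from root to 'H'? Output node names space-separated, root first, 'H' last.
Answer: A F E H

Derivation:
Walk down from root: A -> F -> E -> H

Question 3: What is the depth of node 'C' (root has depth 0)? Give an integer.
Answer: 2

Derivation:
Path from root to C: A -> F -> C
Depth = number of edges = 2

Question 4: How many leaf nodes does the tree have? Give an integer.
Answer: 3

Derivation:
Leaves (nodes with no children): D, G, H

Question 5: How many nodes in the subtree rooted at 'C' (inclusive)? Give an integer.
Answer: 2

Derivation:
Subtree rooted at C contains: C, D
Count = 2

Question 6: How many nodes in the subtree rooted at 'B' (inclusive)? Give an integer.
Subtree rooted at B contains: B, G
Count = 2

Answer: 2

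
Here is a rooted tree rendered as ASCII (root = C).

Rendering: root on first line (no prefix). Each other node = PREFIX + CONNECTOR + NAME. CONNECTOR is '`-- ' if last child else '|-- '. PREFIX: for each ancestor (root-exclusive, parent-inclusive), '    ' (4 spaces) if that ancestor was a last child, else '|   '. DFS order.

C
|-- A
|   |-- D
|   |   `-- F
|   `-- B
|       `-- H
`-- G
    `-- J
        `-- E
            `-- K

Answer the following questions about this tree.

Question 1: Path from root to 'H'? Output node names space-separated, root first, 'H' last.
Answer: C A B H

Derivation:
Walk down from root: C -> A -> B -> H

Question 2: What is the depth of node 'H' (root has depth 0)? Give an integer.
Path from root to H: C -> A -> B -> H
Depth = number of edges = 3

Answer: 3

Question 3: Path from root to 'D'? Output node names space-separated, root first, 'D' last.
Answer: C A D

Derivation:
Walk down from root: C -> A -> D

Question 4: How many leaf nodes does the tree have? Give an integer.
Answer: 3

Derivation:
Leaves (nodes with no children): F, H, K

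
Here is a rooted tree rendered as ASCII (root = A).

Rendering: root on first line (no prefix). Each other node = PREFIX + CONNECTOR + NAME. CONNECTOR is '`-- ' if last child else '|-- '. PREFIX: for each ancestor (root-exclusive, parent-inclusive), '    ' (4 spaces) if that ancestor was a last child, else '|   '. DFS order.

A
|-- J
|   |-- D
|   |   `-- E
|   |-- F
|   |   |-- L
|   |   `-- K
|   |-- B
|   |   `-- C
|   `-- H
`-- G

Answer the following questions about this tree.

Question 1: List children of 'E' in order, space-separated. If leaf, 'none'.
Answer: none

Derivation:
Node E's children (from adjacency): (leaf)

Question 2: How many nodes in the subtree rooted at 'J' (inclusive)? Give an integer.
Answer: 9

Derivation:
Subtree rooted at J contains: B, C, D, E, F, H, J, K, L
Count = 9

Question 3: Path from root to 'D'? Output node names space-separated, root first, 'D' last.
Walk down from root: A -> J -> D

Answer: A J D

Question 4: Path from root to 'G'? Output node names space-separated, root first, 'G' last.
Answer: A G

Derivation:
Walk down from root: A -> G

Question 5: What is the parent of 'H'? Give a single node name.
Scan adjacency: H appears as child of J

Answer: J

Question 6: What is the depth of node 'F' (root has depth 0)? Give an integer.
Path from root to F: A -> J -> F
Depth = number of edges = 2

Answer: 2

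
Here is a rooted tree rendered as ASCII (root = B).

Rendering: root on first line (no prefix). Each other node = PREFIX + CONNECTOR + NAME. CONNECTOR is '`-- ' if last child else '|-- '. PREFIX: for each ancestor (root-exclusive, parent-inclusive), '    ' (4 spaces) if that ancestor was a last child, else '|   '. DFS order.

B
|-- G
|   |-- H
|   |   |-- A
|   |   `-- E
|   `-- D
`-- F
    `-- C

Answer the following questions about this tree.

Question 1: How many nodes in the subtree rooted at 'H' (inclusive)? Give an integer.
Subtree rooted at H contains: A, E, H
Count = 3

Answer: 3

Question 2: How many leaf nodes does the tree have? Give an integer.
Leaves (nodes with no children): A, C, D, E

Answer: 4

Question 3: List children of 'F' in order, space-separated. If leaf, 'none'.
Node F's children (from adjacency): C

Answer: C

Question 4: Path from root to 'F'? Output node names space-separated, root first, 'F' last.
Walk down from root: B -> F

Answer: B F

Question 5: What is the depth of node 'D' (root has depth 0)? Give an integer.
Path from root to D: B -> G -> D
Depth = number of edges = 2

Answer: 2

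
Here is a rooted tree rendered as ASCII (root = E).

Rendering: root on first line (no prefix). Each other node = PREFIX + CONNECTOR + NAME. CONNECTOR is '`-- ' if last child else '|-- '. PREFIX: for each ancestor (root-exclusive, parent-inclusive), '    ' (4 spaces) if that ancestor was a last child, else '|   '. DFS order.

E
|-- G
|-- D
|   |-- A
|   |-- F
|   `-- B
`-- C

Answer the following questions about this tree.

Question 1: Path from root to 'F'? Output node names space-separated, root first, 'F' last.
Answer: E D F

Derivation:
Walk down from root: E -> D -> F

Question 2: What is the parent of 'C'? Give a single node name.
Scan adjacency: C appears as child of E

Answer: E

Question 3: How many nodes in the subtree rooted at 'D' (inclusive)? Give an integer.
Answer: 4

Derivation:
Subtree rooted at D contains: A, B, D, F
Count = 4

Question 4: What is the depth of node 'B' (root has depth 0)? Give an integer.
Answer: 2

Derivation:
Path from root to B: E -> D -> B
Depth = number of edges = 2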